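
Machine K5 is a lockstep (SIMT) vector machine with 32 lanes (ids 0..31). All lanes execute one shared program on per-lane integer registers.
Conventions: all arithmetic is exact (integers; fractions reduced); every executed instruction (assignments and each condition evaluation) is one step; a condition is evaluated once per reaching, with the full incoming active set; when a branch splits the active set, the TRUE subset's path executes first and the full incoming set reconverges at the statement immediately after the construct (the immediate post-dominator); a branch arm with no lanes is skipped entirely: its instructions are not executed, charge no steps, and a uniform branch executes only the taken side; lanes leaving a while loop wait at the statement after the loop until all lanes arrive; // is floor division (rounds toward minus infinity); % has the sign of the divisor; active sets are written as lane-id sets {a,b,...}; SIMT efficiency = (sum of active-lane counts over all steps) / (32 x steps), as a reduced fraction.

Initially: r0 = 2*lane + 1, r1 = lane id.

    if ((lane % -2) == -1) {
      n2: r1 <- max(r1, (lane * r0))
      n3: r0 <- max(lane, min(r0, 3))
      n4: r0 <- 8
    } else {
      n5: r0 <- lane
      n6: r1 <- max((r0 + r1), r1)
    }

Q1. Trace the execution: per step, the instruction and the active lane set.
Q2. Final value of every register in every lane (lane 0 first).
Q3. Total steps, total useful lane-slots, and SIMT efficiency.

step 0: eval ((lane % -2) == -1)     {0,1,2,3,4,5,6,7,8,9,10,11,12,13,14,15,16,17,18,19,20,21,22,23,24,25,26,27,28,29,30,31}
step 1: r1 <- max(r1, (lane * r0))   {1,3,5,7,9,11,13,15,17,19,21,23,25,27,29,31}
step 2: r0 <- max(lane, min(r0, 3))  {1,3,5,7,9,11,13,15,17,19,21,23,25,27,29,31}
step 3: r0 <- 8                      {1,3,5,7,9,11,13,15,17,19,21,23,25,27,29,31}
step 4: r0 <- lane                   {0,2,4,6,8,10,12,14,16,18,20,22,24,26,28,30}
step 5: r1 <- max((r0 + r1), r1)     {0,2,4,6,8,10,12,14,16,18,20,22,24,26,28,30}

Answer: 6 steps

r0: 0,8,2,8,4,8,6,8,8,8,10,8,12,8,14,8,16,8,18,8,20,8,22,8,24,8,26,8,28,8,30,8
r1: 0,3,4,21,8,55,12,105,16,171,20,253,24,351,28,465,32,595,36,741,40,903,44,1081,48,1275,52,1485,56,1711,60,1953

steps = 6; useful = 112; efficiency = 112/192 = 7/12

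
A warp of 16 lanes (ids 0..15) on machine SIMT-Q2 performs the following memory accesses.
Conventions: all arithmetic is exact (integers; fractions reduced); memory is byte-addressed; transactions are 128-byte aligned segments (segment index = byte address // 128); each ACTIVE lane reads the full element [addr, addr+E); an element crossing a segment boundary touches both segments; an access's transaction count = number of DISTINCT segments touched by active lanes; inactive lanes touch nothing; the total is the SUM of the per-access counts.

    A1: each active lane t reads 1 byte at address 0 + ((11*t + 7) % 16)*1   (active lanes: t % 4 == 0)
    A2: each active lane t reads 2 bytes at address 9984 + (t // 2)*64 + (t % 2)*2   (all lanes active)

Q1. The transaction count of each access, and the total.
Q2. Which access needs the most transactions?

A1: 1 transaction
A2: 4 transactions

Answer: 1,4; total 5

Answer: A2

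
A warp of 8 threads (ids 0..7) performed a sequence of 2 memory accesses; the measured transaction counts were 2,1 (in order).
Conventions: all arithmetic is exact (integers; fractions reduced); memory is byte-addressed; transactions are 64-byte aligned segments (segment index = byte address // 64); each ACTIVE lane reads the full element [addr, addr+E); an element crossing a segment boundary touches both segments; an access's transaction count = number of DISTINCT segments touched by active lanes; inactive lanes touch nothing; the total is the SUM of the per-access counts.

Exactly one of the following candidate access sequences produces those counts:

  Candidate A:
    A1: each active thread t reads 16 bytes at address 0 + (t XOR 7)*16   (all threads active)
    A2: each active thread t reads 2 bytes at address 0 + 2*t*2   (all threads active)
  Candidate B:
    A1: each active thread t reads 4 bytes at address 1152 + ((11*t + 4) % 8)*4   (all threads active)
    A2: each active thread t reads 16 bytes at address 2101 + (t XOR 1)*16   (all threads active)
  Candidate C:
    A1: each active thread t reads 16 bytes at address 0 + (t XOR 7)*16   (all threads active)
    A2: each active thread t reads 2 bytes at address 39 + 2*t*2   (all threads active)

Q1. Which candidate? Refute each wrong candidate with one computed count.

B: A1 gives 1 transaction, not 2
C: A2 gives 2 transactions, not 1
A: all counts match (2,1)

Answer: A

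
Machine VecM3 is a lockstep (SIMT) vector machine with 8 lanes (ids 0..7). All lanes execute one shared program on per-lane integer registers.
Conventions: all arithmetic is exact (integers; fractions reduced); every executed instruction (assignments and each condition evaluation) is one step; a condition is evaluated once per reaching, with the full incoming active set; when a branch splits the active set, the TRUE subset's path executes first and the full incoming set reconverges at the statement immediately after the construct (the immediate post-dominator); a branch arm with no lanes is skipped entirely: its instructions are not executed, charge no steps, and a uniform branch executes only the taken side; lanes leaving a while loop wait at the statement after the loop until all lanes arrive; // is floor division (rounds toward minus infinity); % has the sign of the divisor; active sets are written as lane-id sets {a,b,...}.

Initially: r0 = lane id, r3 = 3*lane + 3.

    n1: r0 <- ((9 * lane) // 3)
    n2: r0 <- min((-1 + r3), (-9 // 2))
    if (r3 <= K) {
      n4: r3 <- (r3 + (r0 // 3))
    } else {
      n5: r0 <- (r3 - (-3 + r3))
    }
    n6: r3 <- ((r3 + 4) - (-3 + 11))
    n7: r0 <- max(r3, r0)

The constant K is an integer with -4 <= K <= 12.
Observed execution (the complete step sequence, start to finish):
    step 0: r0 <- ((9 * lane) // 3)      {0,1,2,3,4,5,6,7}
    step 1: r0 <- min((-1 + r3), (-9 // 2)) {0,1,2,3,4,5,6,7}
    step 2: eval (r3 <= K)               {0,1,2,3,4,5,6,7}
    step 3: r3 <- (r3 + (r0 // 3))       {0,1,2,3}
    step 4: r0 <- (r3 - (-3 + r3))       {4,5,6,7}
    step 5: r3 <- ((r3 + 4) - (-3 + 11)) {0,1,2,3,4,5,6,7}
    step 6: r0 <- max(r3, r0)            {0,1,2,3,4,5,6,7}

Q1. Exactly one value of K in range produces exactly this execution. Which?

Answer: K = 12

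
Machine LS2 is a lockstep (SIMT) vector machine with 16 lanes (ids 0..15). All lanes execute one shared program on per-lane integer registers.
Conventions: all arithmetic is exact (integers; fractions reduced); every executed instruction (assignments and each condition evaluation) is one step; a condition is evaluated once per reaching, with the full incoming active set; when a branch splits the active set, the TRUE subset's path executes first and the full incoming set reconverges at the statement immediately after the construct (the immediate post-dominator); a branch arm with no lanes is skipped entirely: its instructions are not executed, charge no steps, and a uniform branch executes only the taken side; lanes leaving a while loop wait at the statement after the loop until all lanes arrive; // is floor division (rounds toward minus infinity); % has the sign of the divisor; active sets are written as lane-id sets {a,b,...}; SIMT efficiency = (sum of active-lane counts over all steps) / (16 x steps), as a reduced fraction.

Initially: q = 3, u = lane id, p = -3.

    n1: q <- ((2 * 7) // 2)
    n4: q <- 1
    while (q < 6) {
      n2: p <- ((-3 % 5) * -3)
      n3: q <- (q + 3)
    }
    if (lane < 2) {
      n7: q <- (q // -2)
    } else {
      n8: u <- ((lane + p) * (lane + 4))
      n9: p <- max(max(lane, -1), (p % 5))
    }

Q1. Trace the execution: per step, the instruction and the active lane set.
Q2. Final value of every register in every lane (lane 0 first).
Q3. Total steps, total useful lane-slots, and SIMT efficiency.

step 0: q <- ((2 * 7) // 2)          {0,1,2,3,4,5,6,7,8,9,10,11,12,13,14,15}
step 1: q <- 1                       {0,1,2,3,4,5,6,7,8,9,10,11,12,13,14,15}
step 2: eval (q < 6)                 {0,1,2,3,4,5,6,7,8,9,10,11,12,13,14,15}
step 3: p <- ((-3 % 5) * -3)         {0,1,2,3,4,5,6,7,8,9,10,11,12,13,14,15}
step 4: q <- (q + 3)                 {0,1,2,3,4,5,6,7,8,9,10,11,12,13,14,15}
step 5: eval (q < 6)                 {0,1,2,3,4,5,6,7,8,9,10,11,12,13,14,15}
step 6: p <- ((-3 % 5) * -3)         {0,1,2,3,4,5,6,7,8,9,10,11,12,13,14,15}
step 7: q <- (q + 3)                 {0,1,2,3,4,5,6,7,8,9,10,11,12,13,14,15}
step 8: eval (q < 6)                 {0,1,2,3,4,5,6,7,8,9,10,11,12,13,14,15}
step 9: eval (lane < 2)              {0,1,2,3,4,5,6,7,8,9,10,11,12,13,14,15}
step 10: q <- (q // -2)               {0,1}
step 11: u <- ((lane + p) * (lane + 4)) {2,3,4,5,6,7,8,9,10,11,12,13,14,15}
step 12: p <- max(max(lane, -1), (p % 5)) {2,3,4,5,6,7,8,9,10,11,12,13,14,15}

Answer: 13 steps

q: -4,-4,7,7,7,7,7,7,7,7,7,7,7,7,7,7
u: 0,1,-24,-21,-16,-9,0,11,24,39,56,75,96,119,144,171
p: -6,-6,4,4,4,5,6,7,8,9,10,11,12,13,14,15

steps = 13; useful = 190; efficiency = 190/208 = 95/104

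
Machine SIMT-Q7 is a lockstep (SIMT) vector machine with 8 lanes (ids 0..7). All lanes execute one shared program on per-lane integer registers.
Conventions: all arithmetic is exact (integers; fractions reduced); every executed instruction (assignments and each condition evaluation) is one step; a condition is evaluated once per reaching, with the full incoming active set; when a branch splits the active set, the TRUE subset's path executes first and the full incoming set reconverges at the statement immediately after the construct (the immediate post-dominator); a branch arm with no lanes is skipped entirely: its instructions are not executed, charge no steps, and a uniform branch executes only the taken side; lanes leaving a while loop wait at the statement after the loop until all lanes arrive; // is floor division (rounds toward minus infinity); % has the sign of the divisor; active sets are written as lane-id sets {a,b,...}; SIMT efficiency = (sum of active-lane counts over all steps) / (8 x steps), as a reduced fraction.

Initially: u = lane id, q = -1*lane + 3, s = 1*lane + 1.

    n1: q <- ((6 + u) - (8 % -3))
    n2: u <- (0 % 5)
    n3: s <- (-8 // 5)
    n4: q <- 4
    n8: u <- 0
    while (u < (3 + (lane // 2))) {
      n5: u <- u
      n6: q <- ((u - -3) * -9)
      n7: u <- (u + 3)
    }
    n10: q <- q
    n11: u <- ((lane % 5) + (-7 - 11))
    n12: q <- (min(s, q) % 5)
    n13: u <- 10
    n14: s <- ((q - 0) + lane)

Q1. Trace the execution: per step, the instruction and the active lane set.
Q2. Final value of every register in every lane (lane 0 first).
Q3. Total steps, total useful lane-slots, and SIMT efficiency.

step 0: q <- ((6 + u) - (8 % -3))    {0,1,2,3,4,5,6,7}
step 1: u <- (0 % 5)                 {0,1,2,3,4,5,6,7}
step 2: s <- (-8 // 5)               {0,1,2,3,4,5,6,7}
step 3: q <- 4                       {0,1,2,3,4,5,6,7}
step 4: u <- 0                       {0,1,2,3,4,5,6,7}
step 5: eval (u < (3 + (lane // 2))) {0,1,2,3,4,5,6,7}
step 6: u <- u                       {0,1,2,3,4,5,6,7}
step 7: q <- ((u - -3) * -9)         {0,1,2,3,4,5,6,7}
step 8: u <- (u + 3)                 {0,1,2,3,4,5,6,7}
step 9: eval (u < (3 + (lane // 2))) {0,1,2,3,4,5,6,7}
step 10: u <- u                       {2,3,4,5,6,7}
step 11: q <- ((u - -3) * -9)         {2,3,4,5,6,7}
step 12: u <- (u + 3)                 {2,3,4,5,6,7}
step 13: eval (u < (3 + (lane // 2))) {2,3,4,5,6,7}
step 14: q <- q                       {0,1,2,3,4,5,6,7}
step 15: u <- ((lane % 5) + (-7 - 11)) {0,1,2,3,4,5,6,7}
step 16: q <- (min(s, q) % 5)         {0,1,2,3,4,5,6,7}
step 17: u <- 10                      {0,1,2,3,4,5,6,7}
step 18: s <- ((q - 0) + lane)        {0,1,2,3,4,5,6,7}

Answer: 19 steps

u: 10,10,10,10,10,10,10,10
q: 3,3,1,1,1,1,1,1
s: 3,4,3,4,5,6,7,8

steps = 19; useful = 144; efficiency = 144/152 = 18/19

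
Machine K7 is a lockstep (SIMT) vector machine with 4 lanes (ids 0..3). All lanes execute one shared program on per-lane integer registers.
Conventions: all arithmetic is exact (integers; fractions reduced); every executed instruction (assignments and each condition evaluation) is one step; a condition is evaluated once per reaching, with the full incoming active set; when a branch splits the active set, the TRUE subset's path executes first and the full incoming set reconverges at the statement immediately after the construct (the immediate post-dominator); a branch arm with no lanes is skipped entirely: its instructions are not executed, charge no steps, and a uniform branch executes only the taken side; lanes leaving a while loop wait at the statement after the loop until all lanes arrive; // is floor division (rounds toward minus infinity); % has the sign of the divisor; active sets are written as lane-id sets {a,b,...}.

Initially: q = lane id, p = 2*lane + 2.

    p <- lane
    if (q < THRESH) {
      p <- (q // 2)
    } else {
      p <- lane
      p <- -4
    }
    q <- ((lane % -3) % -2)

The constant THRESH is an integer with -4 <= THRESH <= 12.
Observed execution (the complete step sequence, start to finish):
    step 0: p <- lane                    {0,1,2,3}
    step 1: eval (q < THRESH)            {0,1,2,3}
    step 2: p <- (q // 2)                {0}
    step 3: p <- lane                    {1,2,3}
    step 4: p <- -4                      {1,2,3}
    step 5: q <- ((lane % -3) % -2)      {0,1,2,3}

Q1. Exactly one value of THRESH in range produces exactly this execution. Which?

Answer: THRESH = 1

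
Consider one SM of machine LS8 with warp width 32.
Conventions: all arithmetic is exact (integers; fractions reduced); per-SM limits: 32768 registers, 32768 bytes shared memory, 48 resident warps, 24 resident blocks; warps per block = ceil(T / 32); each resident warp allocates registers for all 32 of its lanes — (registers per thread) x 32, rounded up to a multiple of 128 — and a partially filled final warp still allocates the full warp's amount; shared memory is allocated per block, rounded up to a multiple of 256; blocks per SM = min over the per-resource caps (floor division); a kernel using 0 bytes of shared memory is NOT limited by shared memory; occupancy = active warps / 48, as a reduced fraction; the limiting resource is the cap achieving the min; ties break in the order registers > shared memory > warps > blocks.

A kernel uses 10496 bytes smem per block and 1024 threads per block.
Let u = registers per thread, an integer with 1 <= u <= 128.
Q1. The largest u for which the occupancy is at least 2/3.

Answer: u = 32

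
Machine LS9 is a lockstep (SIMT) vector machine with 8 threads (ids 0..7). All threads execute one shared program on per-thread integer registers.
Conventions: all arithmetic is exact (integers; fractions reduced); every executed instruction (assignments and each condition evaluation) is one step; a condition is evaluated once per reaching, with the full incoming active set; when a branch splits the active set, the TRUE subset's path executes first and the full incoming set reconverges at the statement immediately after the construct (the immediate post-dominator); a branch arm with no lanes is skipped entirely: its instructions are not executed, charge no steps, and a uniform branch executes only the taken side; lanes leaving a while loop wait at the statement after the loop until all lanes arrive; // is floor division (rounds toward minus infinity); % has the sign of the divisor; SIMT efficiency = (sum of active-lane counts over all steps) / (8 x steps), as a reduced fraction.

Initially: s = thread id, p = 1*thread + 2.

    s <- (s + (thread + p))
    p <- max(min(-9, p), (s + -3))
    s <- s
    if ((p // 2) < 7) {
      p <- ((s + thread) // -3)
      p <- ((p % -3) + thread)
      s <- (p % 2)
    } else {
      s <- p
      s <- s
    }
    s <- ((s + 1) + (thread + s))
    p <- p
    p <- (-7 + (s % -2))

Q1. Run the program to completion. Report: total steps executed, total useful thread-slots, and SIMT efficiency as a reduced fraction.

Answer: 12 steps, 77 useful, 77/96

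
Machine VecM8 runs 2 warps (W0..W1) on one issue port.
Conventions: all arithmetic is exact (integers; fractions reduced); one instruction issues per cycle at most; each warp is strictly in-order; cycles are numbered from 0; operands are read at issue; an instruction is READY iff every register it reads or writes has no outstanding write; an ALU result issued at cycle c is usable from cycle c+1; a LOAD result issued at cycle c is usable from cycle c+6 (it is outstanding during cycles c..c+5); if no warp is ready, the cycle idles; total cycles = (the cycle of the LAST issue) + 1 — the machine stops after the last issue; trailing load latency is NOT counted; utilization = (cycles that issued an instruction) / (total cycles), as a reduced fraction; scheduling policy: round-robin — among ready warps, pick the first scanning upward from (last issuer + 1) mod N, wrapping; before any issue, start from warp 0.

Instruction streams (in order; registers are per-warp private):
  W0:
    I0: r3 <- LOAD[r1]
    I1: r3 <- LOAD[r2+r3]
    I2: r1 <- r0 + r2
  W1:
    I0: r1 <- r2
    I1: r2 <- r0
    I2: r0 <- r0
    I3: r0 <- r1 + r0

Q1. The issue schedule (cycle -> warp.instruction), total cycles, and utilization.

cycle 0: W0.I0
cycle 1: W1.I0
cycle 2: W1.I1
cycle 3: W1.I2
cycle 4: W1.I3
cycle 5: idle
cycle 6: W0.I1
cycle 7: W0.I2

Answer: 8 cycles, utilization 7/8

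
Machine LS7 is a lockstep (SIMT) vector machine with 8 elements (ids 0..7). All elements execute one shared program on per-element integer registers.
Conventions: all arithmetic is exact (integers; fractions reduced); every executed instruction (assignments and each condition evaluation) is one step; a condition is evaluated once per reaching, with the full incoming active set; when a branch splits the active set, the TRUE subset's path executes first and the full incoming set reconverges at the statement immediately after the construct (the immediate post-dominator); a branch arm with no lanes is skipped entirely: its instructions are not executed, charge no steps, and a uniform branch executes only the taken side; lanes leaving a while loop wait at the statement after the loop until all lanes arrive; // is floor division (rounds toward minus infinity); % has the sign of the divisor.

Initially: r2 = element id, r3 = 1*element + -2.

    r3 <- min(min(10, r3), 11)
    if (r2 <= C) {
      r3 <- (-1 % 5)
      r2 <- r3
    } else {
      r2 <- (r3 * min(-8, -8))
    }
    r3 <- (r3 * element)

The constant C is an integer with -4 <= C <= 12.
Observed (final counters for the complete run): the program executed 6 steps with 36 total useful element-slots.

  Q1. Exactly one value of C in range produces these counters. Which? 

Answer: C = 3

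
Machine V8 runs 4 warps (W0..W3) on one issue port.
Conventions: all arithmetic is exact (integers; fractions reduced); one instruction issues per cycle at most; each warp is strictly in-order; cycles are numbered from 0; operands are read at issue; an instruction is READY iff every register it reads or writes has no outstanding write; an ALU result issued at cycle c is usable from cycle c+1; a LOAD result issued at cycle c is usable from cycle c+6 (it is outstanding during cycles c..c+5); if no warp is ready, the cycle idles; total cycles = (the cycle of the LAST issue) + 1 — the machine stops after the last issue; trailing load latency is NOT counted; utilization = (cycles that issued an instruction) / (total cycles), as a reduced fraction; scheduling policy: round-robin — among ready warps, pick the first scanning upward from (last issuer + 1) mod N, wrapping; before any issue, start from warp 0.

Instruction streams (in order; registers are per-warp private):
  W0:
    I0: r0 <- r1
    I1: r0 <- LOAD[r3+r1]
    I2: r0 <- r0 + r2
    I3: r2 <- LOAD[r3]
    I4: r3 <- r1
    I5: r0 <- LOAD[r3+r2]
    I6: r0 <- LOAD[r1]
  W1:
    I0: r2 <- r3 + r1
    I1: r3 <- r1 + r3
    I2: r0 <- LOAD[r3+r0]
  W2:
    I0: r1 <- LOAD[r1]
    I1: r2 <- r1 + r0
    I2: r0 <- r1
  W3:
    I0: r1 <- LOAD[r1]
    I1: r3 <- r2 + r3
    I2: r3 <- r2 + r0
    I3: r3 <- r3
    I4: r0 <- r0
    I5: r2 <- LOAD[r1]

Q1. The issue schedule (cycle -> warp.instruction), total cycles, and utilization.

cycle 0: W0.I0
cycle 1: W1.I0
cycle 2: W2.I0
cycle 3: W3.I0
cycle 4: W0.I1
cycle 5: W1.I1
cycle 6: W3.I1
cycle 7: W1.I2
cycle 8: W2.I1
cycle 9: W3.I2
cycle 10: W0.I2
cycle 11: W2.I2
cycle 12: W3.I3
cycle 13: W0.I3
cycle 14: W3.I4
cycle 15: W0.I4
cycle 16: W3.I5
cycle 17: idle
cycle 18: idle
cycle 19: W0.I5
cycle 20: idle
cycle 21: idle
cycle 22: idle
cycle 23: idle
cycle 24: idle
cycle 25: W0.I6

Answer: 26 cycles, utilization 19/26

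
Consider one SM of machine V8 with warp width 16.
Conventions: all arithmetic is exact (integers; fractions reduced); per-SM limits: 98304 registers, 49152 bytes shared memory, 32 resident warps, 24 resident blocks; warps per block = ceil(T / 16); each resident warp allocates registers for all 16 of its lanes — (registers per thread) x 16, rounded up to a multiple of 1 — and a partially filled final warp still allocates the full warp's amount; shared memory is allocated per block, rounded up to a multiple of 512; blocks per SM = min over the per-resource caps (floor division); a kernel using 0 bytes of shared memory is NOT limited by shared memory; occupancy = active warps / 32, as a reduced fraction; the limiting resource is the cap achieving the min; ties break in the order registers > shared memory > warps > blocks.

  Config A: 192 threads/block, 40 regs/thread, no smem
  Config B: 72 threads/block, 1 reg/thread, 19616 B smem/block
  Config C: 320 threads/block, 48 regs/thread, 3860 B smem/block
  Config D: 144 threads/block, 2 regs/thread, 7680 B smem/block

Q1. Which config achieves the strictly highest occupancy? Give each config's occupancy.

occupancies: A 3/4, B 5/16, C 5/8, D 27/32

Answer: D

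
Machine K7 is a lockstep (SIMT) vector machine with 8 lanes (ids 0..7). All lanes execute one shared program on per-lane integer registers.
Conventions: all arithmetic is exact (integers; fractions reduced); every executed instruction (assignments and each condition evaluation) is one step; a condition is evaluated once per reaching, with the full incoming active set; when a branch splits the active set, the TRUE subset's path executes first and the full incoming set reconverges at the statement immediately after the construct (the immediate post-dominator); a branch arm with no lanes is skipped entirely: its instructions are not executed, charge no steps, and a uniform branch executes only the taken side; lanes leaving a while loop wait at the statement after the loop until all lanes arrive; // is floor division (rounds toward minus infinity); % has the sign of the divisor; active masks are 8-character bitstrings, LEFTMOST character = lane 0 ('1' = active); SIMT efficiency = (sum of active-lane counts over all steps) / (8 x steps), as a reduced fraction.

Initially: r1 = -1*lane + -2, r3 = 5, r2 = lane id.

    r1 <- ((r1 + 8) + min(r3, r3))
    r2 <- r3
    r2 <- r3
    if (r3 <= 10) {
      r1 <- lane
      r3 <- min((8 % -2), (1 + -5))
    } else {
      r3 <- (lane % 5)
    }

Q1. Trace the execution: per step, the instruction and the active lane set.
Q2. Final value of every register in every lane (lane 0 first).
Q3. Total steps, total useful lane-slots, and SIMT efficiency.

step 0: r1 <- ((r1 + 8) + min(r3, r3)) 11111111
step 1: r2 <- r3                     11111111
step 2: r2 <- r3                     11111111
step 3: eval (r3 <= 10)              11111111
step 4: r1 <- lane                   11111111
step 5: r3 <- min((8 % -2), (1 + -5)) 11111111

Answer: 6 steps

r1: 0,1,2,3,4,5,6,7
r3: -4,-4,-4,-4,-4,-4,-4,-4
r2: 5,5,5,5,5,5,5,5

steps = 6; useful = 48; efficiency = 48/48 = 1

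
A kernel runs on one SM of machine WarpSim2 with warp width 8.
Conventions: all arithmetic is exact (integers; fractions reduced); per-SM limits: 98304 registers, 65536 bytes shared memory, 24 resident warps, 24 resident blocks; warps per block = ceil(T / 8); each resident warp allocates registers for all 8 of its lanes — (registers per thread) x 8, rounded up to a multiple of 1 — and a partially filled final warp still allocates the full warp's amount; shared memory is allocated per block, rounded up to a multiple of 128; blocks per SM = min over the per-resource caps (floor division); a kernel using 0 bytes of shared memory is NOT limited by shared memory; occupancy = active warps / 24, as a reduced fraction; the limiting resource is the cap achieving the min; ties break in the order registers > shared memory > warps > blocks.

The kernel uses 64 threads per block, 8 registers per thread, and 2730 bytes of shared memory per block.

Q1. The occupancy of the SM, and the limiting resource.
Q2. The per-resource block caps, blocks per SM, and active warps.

Answer: occupancy 1, limited by warps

registers: 192 blocks
shared memory: 23 blocks
warps: 3 blocks
blocks: 24 blocks

Answer: 3 blocks, 24 active warps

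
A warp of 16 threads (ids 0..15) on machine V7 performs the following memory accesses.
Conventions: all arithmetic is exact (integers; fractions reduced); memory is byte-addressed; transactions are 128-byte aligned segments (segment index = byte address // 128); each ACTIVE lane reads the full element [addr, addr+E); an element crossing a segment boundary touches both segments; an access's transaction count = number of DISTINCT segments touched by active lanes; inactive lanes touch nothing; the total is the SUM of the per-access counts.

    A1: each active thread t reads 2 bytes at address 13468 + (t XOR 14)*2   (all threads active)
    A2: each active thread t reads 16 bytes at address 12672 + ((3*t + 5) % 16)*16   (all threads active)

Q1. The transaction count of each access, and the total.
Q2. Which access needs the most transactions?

A1: 1 transaction
A2: 2 transactions

Answer: 1,2; total 3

Answer: A2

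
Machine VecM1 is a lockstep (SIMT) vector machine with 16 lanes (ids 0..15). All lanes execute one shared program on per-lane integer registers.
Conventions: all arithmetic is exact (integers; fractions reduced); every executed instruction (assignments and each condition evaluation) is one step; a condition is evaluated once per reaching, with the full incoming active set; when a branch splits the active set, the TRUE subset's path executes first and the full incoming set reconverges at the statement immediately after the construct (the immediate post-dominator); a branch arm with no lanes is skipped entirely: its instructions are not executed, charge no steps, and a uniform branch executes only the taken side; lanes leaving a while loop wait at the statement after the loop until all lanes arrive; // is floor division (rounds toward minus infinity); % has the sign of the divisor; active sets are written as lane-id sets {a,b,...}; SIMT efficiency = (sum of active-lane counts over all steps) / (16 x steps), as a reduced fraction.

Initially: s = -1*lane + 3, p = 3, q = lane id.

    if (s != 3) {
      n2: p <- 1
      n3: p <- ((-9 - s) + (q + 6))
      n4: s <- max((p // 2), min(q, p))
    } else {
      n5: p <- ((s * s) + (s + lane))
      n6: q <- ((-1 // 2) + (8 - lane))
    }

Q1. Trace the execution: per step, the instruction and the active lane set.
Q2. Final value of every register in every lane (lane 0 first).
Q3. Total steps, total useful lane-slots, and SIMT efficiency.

step 0: eval (s != 3)                {0,1,2,3,4,5,6,7,8,9,10,11,12,13,14,15}
step 1: p <- 1                       {1,2,3,4,5,6,7,8,9,10,11,12,13,14,15}
step 2: p <- ((-9 - s) + (q + 6))    {1,2,3,4,5,6,7,8,9,10,11,12,13,14,15}
step 3: s <- max((p // 2), min(q, p)) {1,2,3,4,5,6,7,8,9,10,11,12,13,14,15}
step 4: p <- ((s * s) + (s + lane))  {0}
step 5: q <- ((-1 // 2) + (8 - lane)) {0}

Answer: 6 steps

s: 3,-2,-1,0,2,4,6,7,8,9,10,11,12,13,14,15
p: 12,-4,-2,0,2,4,6,8,10,12,14,16,18,20,22,24
q: 7,1,2,3,4,5,6,7,8,9,10,11,12,13,14,15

steps = 6; useful = 63; efficiency = 63/96 = 21/32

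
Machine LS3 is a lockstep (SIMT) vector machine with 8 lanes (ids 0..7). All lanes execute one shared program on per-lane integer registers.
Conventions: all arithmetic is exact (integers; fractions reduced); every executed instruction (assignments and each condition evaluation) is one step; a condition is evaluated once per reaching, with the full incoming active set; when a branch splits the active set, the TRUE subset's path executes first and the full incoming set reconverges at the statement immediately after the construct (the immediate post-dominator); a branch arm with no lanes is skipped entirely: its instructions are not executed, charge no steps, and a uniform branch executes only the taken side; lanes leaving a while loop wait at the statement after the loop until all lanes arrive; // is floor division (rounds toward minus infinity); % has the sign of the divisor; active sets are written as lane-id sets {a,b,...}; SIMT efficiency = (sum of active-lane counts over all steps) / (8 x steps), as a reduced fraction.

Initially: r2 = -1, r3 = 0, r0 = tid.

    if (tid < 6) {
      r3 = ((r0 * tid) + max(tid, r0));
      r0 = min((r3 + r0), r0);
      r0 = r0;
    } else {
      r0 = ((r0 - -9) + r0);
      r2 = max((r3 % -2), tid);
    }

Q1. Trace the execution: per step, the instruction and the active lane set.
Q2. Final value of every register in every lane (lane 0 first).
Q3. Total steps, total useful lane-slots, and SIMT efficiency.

step 0: eval (tid < 6)               {0,1,2,3,4,5,6,7}
step 1: r3 <- ((r0 * tid) + max(tid, r0)) {0,1,2,3,4,5}
step 2: r0 <- min((r3 + r0), r0)     {0,1,2,3,4,5}
step 3: r0 <- r0                     {0,1,2,3,4,5}
step 4: r0 <- ((r0 - -9) + r0)       {6,7}
step 5: r2 <- max((r3 % -2), tid)    {6,7}

Answer: 6 steps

r2: -1,-1,-1,-1,-1,-1,6,7
r3: 0,2,6,12,20,30,0,0
r0: 0,1,2,3,4,5,21,23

steps = 6; useful = 30; efficiency = 30/48 = 5/8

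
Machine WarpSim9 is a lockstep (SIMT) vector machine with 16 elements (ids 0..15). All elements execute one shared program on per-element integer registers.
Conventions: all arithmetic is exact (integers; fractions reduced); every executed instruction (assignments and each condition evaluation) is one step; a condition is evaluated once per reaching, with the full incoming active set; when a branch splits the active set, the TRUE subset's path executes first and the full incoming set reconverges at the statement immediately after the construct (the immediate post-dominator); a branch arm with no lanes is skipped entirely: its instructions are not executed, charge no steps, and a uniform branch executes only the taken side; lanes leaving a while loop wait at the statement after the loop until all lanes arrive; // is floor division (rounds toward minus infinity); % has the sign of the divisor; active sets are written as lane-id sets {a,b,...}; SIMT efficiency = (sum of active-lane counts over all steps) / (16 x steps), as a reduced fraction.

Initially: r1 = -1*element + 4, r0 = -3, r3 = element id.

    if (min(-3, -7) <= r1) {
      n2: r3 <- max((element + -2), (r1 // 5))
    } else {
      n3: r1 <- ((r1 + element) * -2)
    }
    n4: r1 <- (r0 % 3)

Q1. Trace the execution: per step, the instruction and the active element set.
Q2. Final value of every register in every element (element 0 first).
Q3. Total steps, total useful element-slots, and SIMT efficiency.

step 0: eval (min(-3, -7) <= r1)     {0,1,2,3,4,5,6,7,8,9,10,11,12,13,14,15}
step 1: r3 <- max((element + -2), (r1 // 5)) {0,1,2,3,4,5,6,7,8,9,10,11}
step 2: r1 <- ((r1 + element) * -2)  {12,13,14,15}
step 3: r1 <- (r0 % 3)               {0,1,2,3,4,5,6,7,8,9,10,11,12,13,14,15}

Answer: 4 steps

r1: 0,0,0,0,0,0,0,0,0,0,0,0,0,0,0,0
r0: -3,-3,-3,-3,-3,-3,-3,-3,-3,-3,-3,-3,-3,-3,-3,-3
r3: 0,0,0,1,2,3,4,5,6,7,8,9,12,13,14,15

steps = 4; useful = 48; efficiency = 48/64 = 3/4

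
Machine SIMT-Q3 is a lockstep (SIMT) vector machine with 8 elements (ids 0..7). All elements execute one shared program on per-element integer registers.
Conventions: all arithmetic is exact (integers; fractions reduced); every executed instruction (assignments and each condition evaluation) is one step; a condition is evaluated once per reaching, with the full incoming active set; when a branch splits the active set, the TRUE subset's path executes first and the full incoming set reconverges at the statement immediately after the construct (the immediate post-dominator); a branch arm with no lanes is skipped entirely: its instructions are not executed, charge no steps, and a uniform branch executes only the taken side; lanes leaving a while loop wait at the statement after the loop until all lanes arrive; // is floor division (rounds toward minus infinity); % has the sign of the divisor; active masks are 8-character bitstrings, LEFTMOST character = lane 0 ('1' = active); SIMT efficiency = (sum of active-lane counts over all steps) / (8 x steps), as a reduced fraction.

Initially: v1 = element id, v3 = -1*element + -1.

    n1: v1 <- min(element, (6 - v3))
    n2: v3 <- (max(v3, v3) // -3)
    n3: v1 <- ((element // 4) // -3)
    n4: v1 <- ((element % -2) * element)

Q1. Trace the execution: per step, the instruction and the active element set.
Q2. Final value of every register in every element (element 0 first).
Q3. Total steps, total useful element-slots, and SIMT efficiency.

step 0: v1 <- min(element, (6 - v3)) 11111111
step 1: v3 <- (max(v3, v3) // -3)    11111111
step 2: v1 <- ((element // 4) // -3) 11111111
step 3: v1 <- ((element % -2) * element) 11111111

Answer: 4 steps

v1: 0,-1,0,-3,0,-5,0,-7
v3: 0,0,1,1,1,2,2,2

steps = 4; useful = 32; efficiency = 32/32 = 1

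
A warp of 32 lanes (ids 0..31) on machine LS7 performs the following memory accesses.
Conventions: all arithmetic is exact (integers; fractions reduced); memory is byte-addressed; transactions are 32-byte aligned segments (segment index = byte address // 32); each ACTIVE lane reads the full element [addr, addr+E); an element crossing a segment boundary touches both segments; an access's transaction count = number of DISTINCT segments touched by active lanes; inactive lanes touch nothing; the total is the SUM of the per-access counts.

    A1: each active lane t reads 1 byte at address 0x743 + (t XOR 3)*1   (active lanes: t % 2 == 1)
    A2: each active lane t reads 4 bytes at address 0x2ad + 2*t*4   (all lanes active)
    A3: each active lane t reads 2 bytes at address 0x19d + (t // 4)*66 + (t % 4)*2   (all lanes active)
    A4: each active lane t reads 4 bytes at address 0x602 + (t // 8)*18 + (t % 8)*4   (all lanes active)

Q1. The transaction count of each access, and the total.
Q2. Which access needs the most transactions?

A1: 2 transactions
A2: 9 transactions
A3: 10 transactions
A4: 3 transactions

Answer: 2,9,10,3; total 24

Answer: A3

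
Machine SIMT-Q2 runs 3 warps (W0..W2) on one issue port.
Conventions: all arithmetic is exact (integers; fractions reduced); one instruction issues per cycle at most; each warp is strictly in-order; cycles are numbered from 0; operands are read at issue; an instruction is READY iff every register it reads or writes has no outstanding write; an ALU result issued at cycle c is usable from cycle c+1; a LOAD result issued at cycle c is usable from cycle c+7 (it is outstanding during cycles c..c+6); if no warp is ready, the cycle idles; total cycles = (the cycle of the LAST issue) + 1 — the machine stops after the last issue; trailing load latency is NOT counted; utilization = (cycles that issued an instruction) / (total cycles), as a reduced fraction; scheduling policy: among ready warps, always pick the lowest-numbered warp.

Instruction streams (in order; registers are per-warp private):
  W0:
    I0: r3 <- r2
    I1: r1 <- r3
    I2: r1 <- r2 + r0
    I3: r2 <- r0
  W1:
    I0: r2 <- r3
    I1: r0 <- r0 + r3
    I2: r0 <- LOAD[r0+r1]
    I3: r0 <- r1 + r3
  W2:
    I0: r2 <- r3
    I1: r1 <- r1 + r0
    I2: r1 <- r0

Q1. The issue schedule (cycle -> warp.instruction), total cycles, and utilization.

cycle 0: W0.I0
cycle 1: W0.I1
cycle 2: W0.I2
cycle 3: W0.I3
cycle 4: W1.I0
cycle 5: W1.I1
cycle 6: W1.I2
cycle 7: W2.I0
cycle 8: W2.I1
cycle 9: W2.I2
cycle 10: idle
cycle 11: idle
cycle 12: idle
cycle 13: W1.I3

Answer: 14 cycles, utilization 11/14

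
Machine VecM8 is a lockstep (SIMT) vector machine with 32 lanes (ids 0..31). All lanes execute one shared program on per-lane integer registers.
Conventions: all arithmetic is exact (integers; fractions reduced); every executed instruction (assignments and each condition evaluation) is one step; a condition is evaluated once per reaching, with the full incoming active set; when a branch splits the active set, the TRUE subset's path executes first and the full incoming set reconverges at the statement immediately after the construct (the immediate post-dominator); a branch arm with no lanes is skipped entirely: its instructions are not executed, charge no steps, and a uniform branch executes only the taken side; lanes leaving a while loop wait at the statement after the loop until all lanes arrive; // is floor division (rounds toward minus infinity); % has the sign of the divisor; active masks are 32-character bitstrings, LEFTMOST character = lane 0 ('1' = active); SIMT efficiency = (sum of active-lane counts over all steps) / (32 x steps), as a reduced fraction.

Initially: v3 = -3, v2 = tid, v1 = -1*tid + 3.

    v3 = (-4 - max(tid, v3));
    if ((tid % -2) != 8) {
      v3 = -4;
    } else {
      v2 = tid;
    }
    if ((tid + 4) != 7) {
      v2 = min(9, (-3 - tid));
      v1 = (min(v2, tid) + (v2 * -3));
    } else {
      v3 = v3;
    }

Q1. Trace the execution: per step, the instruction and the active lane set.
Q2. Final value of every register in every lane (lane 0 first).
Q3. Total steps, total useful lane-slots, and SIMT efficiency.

step 0: v3 <- (-4 - max(tid, v3))    11111111111111111111111111111111
step 1: eval ((tid % -2) != 8)       11111111111111111111111111111111
step 2: v3 <- -4                     11111111111111111111111111111111
step 3: eval ((tid + 4) != 7)        11111111111111111111111111111111
step 4: v2 <- min(9, (-3 - tid))     11101111111111111111111111111111
step 5: v1 <- (min(v2, tid) + (v2 * -3)) 11101111111111111111111111111111
step 6: v3 <- v3                     00010000000000000000000000000000

Answer: 7 steps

v3: -4,-4,-4,-4,-4,-4,-4,-4,-4,-4,-4,-4,-4,-4,-4,-4,-4,-4,-4,-4,-4,-4,-4,-4,-4,-4,-4,-4,-4,-4,-4,-4
v2: -3,-4,-5,3,-7,-8,-9,-10,-11,-12,-13,-14,-15,-16,-17,-18,-19,-20,-21,-22,-23,-24,-25,-26,-27,-28,-29,-30,-31,-32,-33,-34
v1: 6,8,10,0,14,16,18,20,22,24,26,28,30,32,34,36,38,40,42,44,46,48,50,52,54,56,58,60,62,64,66,68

steps = 7; useful = 191; efficiency = 191/224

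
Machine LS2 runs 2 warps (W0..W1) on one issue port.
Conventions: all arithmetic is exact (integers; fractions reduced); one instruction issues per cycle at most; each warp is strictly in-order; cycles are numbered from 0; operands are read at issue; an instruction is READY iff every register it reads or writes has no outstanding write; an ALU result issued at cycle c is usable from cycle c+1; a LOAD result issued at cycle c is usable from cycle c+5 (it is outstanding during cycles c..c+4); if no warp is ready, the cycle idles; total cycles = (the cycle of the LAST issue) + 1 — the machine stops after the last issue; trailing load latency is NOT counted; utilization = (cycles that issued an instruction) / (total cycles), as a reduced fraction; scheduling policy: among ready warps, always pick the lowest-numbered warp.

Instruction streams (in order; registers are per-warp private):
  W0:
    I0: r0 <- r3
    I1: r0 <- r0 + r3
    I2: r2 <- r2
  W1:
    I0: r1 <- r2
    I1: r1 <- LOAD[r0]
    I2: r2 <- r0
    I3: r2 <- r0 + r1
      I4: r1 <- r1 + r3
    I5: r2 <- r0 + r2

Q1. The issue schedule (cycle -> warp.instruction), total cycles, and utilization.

cycle 0: W0.I0
cycle 1: W0.I1
cycle 2: W0.I2
cycle 3: W1.I0
cycle 4: W1.I1
cycle 5: W1.I2
cycle 6: idle
cycle 7: idle
cycle 8: idle
cycle 9: W1.I3
cycle 10: W1.I4
cycle 11: W1.I5

Answer: 12 cycles, utilization 3/4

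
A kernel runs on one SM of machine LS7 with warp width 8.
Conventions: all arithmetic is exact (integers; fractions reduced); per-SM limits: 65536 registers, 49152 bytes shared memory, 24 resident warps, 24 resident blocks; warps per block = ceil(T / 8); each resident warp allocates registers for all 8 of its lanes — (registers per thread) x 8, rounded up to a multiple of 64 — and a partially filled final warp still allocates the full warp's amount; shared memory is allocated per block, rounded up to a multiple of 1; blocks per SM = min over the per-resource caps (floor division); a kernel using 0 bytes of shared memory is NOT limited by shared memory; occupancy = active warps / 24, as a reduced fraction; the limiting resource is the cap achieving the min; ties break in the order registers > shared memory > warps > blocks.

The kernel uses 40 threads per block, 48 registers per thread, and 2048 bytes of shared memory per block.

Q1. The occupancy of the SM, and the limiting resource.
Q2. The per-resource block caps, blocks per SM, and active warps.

Answer: occupancy 5/6, limited by warps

registers: 34 blocks
shared memory: 24 blocks
warps: 4 blocks
blocks: 24 blocks

Answer: 4 blocks, 20 active warps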